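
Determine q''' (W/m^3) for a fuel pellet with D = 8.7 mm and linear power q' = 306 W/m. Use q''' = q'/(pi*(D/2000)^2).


r = D / 2 / 1000 = 8.7 / 2 / 1000 = 0.00435 m
q''' = q' / (pi * r^2)
q''' = 306 / (pi * 0.00435^2)
q''' = 5.1475e+06 W/m^3

5.1475e+06


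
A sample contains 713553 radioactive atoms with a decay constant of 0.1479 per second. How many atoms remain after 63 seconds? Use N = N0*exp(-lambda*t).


N = N0 * exp(-lambda * t)
N = 713553 * exp(-0.1479 * 63)
N = 64.092

64.092


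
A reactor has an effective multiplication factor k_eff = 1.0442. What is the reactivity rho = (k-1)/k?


rho = (k_eff - 1) / k_eff
rho = (1.0442 - 1) / 1.0442
rho = 0.042329

0.042329


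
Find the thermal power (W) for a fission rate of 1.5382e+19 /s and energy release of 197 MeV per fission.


P = fission_rate * E_MeV * 1.602e-13
P = 1.5382e+19 * 197 * 1.602e-13
P = 4.8545e+08 W

4.8545e+08


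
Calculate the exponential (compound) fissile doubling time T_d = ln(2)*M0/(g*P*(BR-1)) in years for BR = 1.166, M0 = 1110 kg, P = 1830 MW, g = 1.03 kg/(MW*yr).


Breeding gain G = BR - 1 = 1.166 - 1 = 0.166
Fissile production rate = g * P * G = 1.03 * 1830 * 0.166 = 312.8934 kg/yr
T_d = ln(2) * M0 / (g * P * G)
T_d = ln(2) * 1110 / 312.8934 = 2.4590 yr

2.4590


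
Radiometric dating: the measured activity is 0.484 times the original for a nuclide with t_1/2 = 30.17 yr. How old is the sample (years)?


lambda = ln(2) / t_half = ln(2) / 30.17 = 0.02297472 /yr
t = -ln(A/A0) / lambda
t = -ln(0.484) / 0.02297472
t = 31.586 yr

31.586


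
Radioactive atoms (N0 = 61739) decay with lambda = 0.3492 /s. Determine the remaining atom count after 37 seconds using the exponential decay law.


N = N0 * exp(-lambda * t)
N = 61739 * exp(-0.3492 * 37)
N = 0.15111

0.15111


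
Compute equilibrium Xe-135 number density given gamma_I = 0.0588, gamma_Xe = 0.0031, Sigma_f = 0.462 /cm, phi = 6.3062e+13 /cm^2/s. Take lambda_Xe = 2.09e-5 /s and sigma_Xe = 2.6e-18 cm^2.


Xe_eq = (gamma_I + gamma_Xe) * Sigma_f * phi / (lambda_Xe + sigma_Xe * phi)
Numerator = (0.0588 + 0.0031) * 0.462 * 6.3062e+13 = 1.803434e+12
Denominator = 2.09e-5 + 2.6e-18 * 6.3062e+13 = 1.848612e-04
Xe_eq = 1.803434e+12 / 1.848612e-04 = 9.7556e+15 /cm^3

9.7556e+15


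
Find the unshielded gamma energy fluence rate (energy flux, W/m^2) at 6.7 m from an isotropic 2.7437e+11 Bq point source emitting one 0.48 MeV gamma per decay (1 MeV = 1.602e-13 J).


psi = A * E * 1.602e-13 / (4*pi*r^2)
psi = 2.7437e+11 * 0.48 * 1.602e-13 / (4*pi*6.7^2)
psi = 3.7401e-05 W/m^2

3.7401e-05


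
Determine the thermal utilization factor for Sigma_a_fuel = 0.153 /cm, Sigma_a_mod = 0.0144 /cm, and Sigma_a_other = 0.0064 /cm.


f = Sigma_a_fuel / (Sigma_a_fuel + Sigma_a_mod + Sigma_a_other)
f = 0.153 / (0.153 + 0.0144 + 0.0064)
f = 0.88032

0.88032


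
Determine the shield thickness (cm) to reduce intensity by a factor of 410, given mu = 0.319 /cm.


x = ln(factor) / mu
x = ln(410) / 0.319
x = 18.859 cm

18.859


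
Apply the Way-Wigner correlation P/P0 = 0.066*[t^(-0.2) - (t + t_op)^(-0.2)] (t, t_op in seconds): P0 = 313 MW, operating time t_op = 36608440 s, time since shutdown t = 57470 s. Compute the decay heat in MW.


P/P0 = 0.066 * [t^(-0.2) - (t + t_op)^(-0.2)]
P/P0 = 0.066 * [57470^(-0.2) - (57470 + 36608440)^(-0.2)]
P/P0 = 0.066 * [0.1117151 - 0.03070065] = 0.005346954
P = 313 * 0.005346954 = 1.6736 MW

1.6736


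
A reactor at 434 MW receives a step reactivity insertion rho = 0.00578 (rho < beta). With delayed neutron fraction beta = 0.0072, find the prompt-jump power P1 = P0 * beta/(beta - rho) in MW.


P1/P0 = beta / (beta - rho)
P1/P0 = 0.0072 / (0.0072 - 0.00578) = 5.070423
P1 = 434 * 5.070423 = 2200.6 MW

2200.6


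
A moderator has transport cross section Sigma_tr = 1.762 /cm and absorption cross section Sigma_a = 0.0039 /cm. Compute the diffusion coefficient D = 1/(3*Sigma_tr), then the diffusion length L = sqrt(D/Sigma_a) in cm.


D = 1 / (3 * Sigma_tr) = 1 / (3 * 1.762) = 0.1891790 cm
L = sqrt(D / Sigma_a)
L = sqrt(0.1891790 / 0.0039)
L = 6.9647 cm

6.9647


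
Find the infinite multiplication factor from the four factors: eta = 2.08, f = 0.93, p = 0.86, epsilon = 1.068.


k_inf = eta * f * p * epsilon
k_inf = 2.08 * 0.93 * 0.86 * 1.068
k_inf = 1.7767

1.7767


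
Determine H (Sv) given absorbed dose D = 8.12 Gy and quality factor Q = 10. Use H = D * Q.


H = D * Q
H = 8.12 * 10
H = 81.200 Sv

81.200


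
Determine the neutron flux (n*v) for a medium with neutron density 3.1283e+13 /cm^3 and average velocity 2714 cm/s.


phi = n * v
phi = 3.1283e+13 * 2714
phi = 8.4902e+16 /cm^2/s

8.4902e+16


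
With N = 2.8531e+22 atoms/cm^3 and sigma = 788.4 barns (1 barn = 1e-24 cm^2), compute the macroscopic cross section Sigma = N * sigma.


Sigma = N * sigma_barns * 1e-24
Sigma = 2.8531e+22 * 788.4 * 1e-24
Sigma = 22.494 /cm

22.494


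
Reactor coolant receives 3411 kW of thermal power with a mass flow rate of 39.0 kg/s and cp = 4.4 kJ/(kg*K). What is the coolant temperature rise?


dT = Q / (m_dot * cp)
dT = 3411 / (39.0 * 4.4)
dT = 19.878 C

19.878


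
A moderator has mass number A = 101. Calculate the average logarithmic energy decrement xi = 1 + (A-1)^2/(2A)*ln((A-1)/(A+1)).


xi = 1 + (A-1)^2/(2A) * ln((A-1)/(A+1))
xi = 1 + (101-1)^2/(2*101) * ln((101-1)/(101 +1))
xi = 0.019672

0.019672


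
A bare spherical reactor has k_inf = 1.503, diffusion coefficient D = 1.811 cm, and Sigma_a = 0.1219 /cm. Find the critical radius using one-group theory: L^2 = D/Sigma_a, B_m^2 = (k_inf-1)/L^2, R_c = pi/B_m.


L^2 = D / Sigma_a = 1.811 / 0.1219 = 14.85644 cm^2
B_m^2 = (k_inf - 1) / L^2 = (1.503 - 1) / 14.85644 = 0.03385737 /cm^2
For a bare sphere: B_g = pi/R, so R_c = pi / sqrt(B_m^2)
R_c = pi / sqrt(0.03385737) = 17.074 cm

17.074


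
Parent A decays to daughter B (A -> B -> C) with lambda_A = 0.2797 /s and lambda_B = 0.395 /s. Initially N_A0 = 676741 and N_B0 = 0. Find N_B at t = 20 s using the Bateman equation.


N_B(t) = lambda_A * N_A0 / (lambda_B - lambda_A) * [exp(-lambda_A*t) - exp(-lambda_B*t)]
exp(-0.2797*20) = 0.003720118; exp(-0.395*20) = 3.707435e-04
N_B = 0.2797 * 676741 / (0.395 - 0.2797) * (0.003720118 - 3.707435e-04)
N_B = 5498.6

5498.6


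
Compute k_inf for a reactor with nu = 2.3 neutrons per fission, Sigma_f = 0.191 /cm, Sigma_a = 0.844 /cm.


k_inf = nu * Sigma_f / Sigma_a
k_inf = 2.3 * 0.191 / 0.844
k_inf = 0.52050

0.52050


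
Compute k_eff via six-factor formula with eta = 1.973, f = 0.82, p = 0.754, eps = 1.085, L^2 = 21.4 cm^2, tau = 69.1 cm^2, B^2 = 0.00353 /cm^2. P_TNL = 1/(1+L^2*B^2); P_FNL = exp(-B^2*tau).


k_inf = eta*f*p*eps = 1.973*0.82*0.754*1.085 = 1.323555
P_TNL = 1/(1 + L^2*B^2) = 1/(1 + 21.4*0.00353) = 0.9297638
P_FNL = exp(-B^2*tau) = exp(-0.00353*69.1) = 0.7835480
k_eff = k_inf * P_TNL * P_FNL = 1.323555 * 0.9297638 * 0.7835480
k_eff = 0.96423

0.96423


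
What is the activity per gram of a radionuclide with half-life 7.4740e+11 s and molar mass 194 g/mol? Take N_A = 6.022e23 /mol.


lambda = ln(2) / t_half = ln(2) / 7.4740e+11 = 9.274113e-13 /s
SA = lambda * N_A / M
SA = 9.274113e-13 * 6.022e23 / 194
SA = 2.8788e+09 Bq/g

2.8788e+09


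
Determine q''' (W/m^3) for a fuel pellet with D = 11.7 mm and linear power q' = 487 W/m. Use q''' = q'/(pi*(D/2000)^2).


r = D / 2 / 1000 = 11.7 / 2 / 1000 = 0.00585 m
q''' = q' / (pi * r^2)
q''' = 487 / (pi * 0.00585^2)
q''' = 4.5297e+06 W/m^3

4.5297e+06


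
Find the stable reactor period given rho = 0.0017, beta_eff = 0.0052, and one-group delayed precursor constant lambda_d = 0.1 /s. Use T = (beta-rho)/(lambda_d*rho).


T = (beta - rho) / (lambda_d * rho)
T = (0.0052 - 0.0017) / (0.1 * 0.0017)
T = 20.588 s

20.588


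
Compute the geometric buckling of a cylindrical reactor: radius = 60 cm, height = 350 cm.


B^2 = (2.405/R)^2 + (pi/H)^2
B^2 = (2.405/60)^2 + (pi/350)^2
B^2 = 0.0016872 /cm^2

0.0016872


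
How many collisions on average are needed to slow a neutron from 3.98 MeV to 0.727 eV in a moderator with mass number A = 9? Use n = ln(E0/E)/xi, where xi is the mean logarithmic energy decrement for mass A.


xi = 1 + (A-1)^2/(2A)*ln((A-1)/(A+1)) = 0.2066007 (for A = 9)
n = ln(E0/E) / xi
n = ln(3.98e6 / 0.727) / 0.2066007
n = ln(5.474553e+06) / 0.2066007 = 75.100

75.100


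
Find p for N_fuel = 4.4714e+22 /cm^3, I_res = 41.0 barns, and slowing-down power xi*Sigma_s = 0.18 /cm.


p = exp(-N * I * 1e-24 / (xi*Sigma_s))
p = exp(-4.4714e+22 * 41.0 * 1e-24 / 0.18)
p = 3.7738e-05

3.7738e-05


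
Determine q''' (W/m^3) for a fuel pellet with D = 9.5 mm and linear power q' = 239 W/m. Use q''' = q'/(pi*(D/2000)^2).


r = D / 2 / 1000 = 9.5 / 2 / 1000 = 0.00475 m
q''' = q' / (pi * r^2)
q''' = 239 / (pi * 0.00475^2)
q''' = 3.3718e+06 W/m^3

3.3718e+06


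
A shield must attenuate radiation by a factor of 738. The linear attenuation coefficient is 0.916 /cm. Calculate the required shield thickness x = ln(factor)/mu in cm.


x = ln(factor) / mu
x = ln(738) / 0.916
x = 7.2095 cm

7.2095


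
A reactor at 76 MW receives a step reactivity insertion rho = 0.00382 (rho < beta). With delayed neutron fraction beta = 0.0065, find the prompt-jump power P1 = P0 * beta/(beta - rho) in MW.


P1/P0 = beta / (beta - rho)
P1/P0 = 0.0065 / (0.0065 - 0.00382) = 2.425373
P1 = 76 * 2.425373 = 184.33 MW

184.33


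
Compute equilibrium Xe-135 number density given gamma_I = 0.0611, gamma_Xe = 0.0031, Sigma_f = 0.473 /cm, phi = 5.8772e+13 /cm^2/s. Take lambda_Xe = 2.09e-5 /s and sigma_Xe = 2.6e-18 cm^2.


Xe_eq = (gamma_I + gamma_Xe) * Sigma_f * phi / (lambda_Xe + sigma_Xe * phi)
Numerator = (0.0611 + 0.0031) * 0.473 * 5.8772e+13 = 1.784706e+12
Denominator = 2.09e-5 + 2.6e-18 * 5.8772e+13 = 1.737072e-04
Xe_eq = 1.784706e+12 / 1.737072e-04 = 1.0274e+16 /cm^3

1.0274e+16


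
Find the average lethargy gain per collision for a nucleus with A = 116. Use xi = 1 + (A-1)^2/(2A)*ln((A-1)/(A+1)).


xi = 1 + (A-1)^2/(2A) * ln((A-1)/(A+1))
xi = 1 + (116-1)^2/(2*116) * ln((116-1)/(116 +1))
xi = 0.017143

0.017143


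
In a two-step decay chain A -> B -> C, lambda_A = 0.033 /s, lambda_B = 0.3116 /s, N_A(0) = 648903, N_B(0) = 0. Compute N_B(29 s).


N_B(t) = lambda_A * N_A0 / (lambda_B - lambda_A) * [exp(-lambda_A*t) - exp(-lambda_B*t)]
exp(-0.033*29) = 0.3840433; exp(-0.3116*29) = 1.189985e-04
N_B = 0.033 * 648903 / (0.3116 - 0.033) * (0.3840433 - 1.189985e-04)
N_B = 29509

29509


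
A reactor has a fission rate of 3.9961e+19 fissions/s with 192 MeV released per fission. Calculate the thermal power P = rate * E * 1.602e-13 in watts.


P = fission_rate * E_MeV * 1.602e-13
P = 3.9961e+19 * 192 * 1.602e-13
P = 1.2291e+09 W

1.2291e+09


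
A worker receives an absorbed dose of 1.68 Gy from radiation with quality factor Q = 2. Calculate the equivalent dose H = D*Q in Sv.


H = D * Q
H = 1.68 * 2
H = 3.3600 Sv

3.3600


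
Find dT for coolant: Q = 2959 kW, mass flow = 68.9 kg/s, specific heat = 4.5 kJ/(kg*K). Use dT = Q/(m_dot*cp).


dT = Q / (m_dot * cp)
dT = 2959 / (68.9 * 4.5)
dT = 9.5436 C

9.5436


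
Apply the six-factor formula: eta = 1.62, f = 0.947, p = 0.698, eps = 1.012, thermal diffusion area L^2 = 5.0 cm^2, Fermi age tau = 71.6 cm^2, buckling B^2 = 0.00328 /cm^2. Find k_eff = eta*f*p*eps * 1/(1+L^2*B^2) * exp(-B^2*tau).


k_inf = eta*f*p*eps = 1.62*0.947*0.698*1.012 = 1.083680
P_TNL = 1/(1 + L^2*B^2) = 1/(1 + 5.0*0.00328) = 0.9838646
P_FNL = exp(-B^2*tau) = exp(-0.00328*71.6) = 0.7906910
k_eff = k_inf * P_TNL * P_FNL = 1.083680 * 0.9838646 * 0.7906910
k_eff = 0.84303

0.84303


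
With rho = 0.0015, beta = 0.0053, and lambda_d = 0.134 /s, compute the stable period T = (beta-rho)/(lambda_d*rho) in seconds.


T = (beta - rho) / (lambda_d * rho)
T = (0.0053 - 0.0015) / (0.134 * 0.0015)
T = 18.905 s

18.905


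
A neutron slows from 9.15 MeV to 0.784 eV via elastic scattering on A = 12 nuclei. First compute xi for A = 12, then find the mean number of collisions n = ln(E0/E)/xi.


xi = 1 + (A-1)^2/(2A)*ln((A-1)/(A+1)) = 0.1577690 (for A = 12)
n = ln(E0/E) / xi
n = ln(9.15e6 / 0.784) / 0.1577690
n = ln(1.167092e+07) / 0.1577690 = 103.14

103.14


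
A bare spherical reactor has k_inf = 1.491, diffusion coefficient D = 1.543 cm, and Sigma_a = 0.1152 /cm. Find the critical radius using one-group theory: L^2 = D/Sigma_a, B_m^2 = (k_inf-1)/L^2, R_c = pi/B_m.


L^2 = D / Sigma_a = 1.543 / 0.1152 = 13.39410 cm^2
B_m^2 = (k_inf - 1) / L^2 = (1.491 - 1) / 13.39410 = 0.03665793 /cm^2
For a bare sphere: B_g = pi/R, so R_c = pi / sqrt(B_m^2)
R_c = pi / sqrt(0.03665793) = 16.408 cm

16.408


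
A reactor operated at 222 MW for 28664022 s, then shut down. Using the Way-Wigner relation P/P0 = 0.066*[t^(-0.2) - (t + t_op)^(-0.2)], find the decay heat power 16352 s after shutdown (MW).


P/P0 = 0.066 * [t^(-0.2) - (t + t_op)^(-0.2)]
P/P0 = 0.066 * [16352^(-0.2) - (16352 + 28664022)^(-0.2)]
P/P0 = 0.066 * [0.1436434 - 0.03224653] = 0.007352193
P = 222 * 0.007352193 = 1.6322 MW

1.6322


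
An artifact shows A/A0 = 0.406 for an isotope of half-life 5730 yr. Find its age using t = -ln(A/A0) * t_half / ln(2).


lambda = ln(2) / t_half = ln(2) / 5730 = 1.209681e-04 /yr
t = -ln(A/A0) / lambda
t = -ln(0.406) / 1.209681e-04
t = 7451.6 yr

7451.6


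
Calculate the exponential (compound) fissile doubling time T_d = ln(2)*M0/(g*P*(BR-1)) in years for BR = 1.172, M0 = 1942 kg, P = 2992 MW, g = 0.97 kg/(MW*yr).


Breeding gain G = BR - 1 = 1.172 - 1 = 0.172
Fissile production rate = g * P * G = 0.97 * 2992 * 0.172 = 499.18528 kg/yr
T_d = ln(2) * M0 / (g * P * G)
T_d = ln(2) * 1942 / 499.18528 = 2.6966 yr

2.6966


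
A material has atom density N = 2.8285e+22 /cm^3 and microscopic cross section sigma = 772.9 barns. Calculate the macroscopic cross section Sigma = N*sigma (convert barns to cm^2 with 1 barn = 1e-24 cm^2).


Sigma = N * sigma_barns * 1e-24
Sigma = 2.8285e+22 * 772.9 * 1e-24
Sigma = 21.861 /cm

21.861


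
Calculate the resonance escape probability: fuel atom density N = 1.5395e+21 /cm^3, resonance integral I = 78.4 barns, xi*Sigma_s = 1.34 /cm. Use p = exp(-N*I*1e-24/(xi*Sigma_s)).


p = exp(-N * I * 1e-24 / (xi*Sigma_s))
p = exp(-1.5395e+21 * 78.4 * 1e-24 / 1.34)
p = 0.91387

0.91387


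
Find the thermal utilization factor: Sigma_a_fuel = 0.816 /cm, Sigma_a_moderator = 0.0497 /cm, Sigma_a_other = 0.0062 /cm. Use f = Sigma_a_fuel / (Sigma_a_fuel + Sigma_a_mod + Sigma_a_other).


f = Sigma_a_fuel / (Sigma_a_fuel + Sigma_a_mod + Sigma_a_other)
f = 0.816 / (0.816 + 0.0497 + 0.0062)
f = 0.93589

0.93589


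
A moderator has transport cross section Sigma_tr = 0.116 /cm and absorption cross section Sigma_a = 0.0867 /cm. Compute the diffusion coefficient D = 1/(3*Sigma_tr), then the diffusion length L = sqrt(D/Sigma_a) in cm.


D = 1 / (3 * Sigma_tr) = 1 / (3 * 0.116) = 2.873563 cm
L = sqrt(D / Sigma_a)
L = sqrt(2.873563 / 0.0867)
L = 5.7571 cm

5.7571


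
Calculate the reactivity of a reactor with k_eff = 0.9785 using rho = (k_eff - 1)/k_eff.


rho = (k_eff - 1) / k_eff
rho = (0.9785 - 1) / 0.9785
rho = -0.021972

-0.021972


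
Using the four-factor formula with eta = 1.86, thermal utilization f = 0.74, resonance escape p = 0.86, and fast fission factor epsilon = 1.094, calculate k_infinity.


k_inf = eta * f * p * epsilon
k_inf = 1.86 * 0.74 * 0.86 * 1.094
k_inf = 1.2950

1.2950


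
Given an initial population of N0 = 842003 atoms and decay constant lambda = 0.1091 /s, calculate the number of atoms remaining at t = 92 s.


N = N0 * exp(-lambda * t)
N = 842003 * exp(-0.1091 * 92)
N = 36.831

36.831


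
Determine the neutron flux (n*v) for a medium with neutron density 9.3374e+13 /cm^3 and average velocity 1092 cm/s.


phi = n * v
phi = 9.3374e+13 * 1092
phi = 1.0196e+17 /cm^2/s

1.0196e+17


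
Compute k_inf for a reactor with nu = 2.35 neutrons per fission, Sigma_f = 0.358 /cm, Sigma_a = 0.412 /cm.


k_inf = nu * Sigma_f / Sigma_a
k_inf = 2.35 * 0.358 / 0.412
k_inf = 2.0420

2.0420


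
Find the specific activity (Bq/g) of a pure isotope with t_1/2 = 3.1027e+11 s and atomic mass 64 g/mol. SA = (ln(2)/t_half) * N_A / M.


lambda = ln(2) / t_half = ln(2) / 3.1027e+11 = 2.234013e-12 /s
SA = lambda * N_A / M
SA = 2.234013e-12 * 6.022e23 / 64
SA = 2.1021e+10 Bq/g

2.1021e+10


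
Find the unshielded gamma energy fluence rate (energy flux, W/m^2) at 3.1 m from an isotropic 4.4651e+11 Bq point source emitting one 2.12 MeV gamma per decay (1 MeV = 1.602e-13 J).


psi = A * E * 1.602e-13 / (4*pi*r^2)
psi = 4.4651e+11 * 2.12 * 1.602e-13 / (4*pi*3.1^2)
psi = 0.0012557 W/m^2

0.0012557


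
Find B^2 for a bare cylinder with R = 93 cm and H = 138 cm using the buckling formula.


B^2 = (2.405/R)^2 + (pi/H)^2
B^2 = (2.405/93)^2 + (pi/138)^2
B^2 = 0.0011870 /cm^2

0.0011870


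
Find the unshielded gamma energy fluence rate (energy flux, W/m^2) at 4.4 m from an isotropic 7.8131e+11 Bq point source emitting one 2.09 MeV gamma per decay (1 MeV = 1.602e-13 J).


psi = A * E * 1.602e-13 / (4*pi*r^2)
psi = 7.8131e+11 * 2.09 * 1.602e-13 / (4*pi*4.4^2)
psi = 0.0010753 W/m^2

0.0010753


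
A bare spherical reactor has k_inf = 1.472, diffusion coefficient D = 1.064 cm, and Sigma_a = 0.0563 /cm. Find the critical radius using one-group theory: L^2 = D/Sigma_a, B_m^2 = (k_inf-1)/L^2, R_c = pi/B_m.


L^2 = D / Sigma_a = 1.064 / 0.0563 = 18.89876 cm^2
B_m^2 = (k_inf - 1) / L^2 = (1.472 - 1) / 18.89876 = 0.02497518 /cm^2
For a bare sphere: B_g = pi/R, so R_c = pi / sqrt(B_m^2)
R_c = pi / sqrt(0.02497518) = 19.879 cm

19.879


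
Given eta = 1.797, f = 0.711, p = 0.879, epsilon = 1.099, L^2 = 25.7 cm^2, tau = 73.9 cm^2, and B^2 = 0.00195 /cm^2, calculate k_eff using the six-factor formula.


k_inf = eta*f*p*eps = 1.797*0.711*0.879*1.099 = 1.234253
P_TNL = 1/(1 + L^2*B^2) = 1/(1 + 25.7*0.00195) = 0.9522767
P_FNL = exp(-B^2*tau) = exp(-0.00195*73.9) = 0.8657968
k_eff = k_inf * P_TNL * P_FNL = 1.234253 * 0.9522767 * 0.8657968
k_eff = 1.0176

1.0176


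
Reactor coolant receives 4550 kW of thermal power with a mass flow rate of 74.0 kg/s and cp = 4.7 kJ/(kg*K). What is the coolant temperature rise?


dT = Q / (m_dot * cp)
dT = 4550 / (74.0 * 4.7)
dT = 13.082 C

13.082


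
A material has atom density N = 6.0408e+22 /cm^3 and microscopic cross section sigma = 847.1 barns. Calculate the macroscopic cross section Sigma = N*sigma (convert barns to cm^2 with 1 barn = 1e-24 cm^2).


Sigma = N * sigma_barns * 1e-24
Sigma = 6.0408e+22 * 847.1 * 1e-24
Sigma = 51.172 /cm

51.172


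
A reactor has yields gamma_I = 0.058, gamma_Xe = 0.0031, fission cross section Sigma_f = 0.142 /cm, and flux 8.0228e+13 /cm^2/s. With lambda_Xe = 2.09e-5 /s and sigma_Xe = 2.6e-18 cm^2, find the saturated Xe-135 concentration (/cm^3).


Xe_eq = (gamma_I + gamma_Xe) * Sigma_f * phi / (lambda_Xe + sigma_Xe * phi)
Numerator = (0.058 + 0.0031) * 0.142 * 8.0228e+13 = 6.960742e+11
Denominator = 2.09e-5 + 2.6e-18 * 8.0228e+13 = 2.294928e-04
Xe_eq = 6.960742e+11 / 2.294928e-04 = 3.0331e+15 /cm^3

3.0331e+15


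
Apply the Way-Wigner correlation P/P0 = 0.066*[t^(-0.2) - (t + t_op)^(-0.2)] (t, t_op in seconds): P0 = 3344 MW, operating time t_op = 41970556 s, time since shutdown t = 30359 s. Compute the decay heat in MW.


P/P0 = 0.066 * [t^(-0.2) - (t + t_op)^(-0.2)]
P/P0 = 0.066 * [30359^(-0.2) - (30359 + 41970556)^(-0.2)]
P/P0 = 0.066 * [0.1269236 - 0.02987777] = 0.006405025
P = 3344 * 0.006405025 = 21.418 MW

21.418


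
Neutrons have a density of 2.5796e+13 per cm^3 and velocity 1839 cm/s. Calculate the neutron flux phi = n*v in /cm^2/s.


phi = n * v
phi = 2.5796e+13 * 1839
phi = 4.7439e+16 /cm^2/s

4.7439e+16


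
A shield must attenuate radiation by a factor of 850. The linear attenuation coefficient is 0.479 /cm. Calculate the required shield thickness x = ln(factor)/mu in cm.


x = ln(factor) / mu
x = ln(850) / 0.479
x = 14.082 cm

14.082


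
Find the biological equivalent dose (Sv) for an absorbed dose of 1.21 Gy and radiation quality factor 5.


H = D * Q
H = 1.21 * 5
H = 6.0500 Sv

6.0500


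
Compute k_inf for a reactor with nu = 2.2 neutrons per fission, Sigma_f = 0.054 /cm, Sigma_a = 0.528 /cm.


k_inf = nu * Sigma_f / Sigma_a
k_inf = 2.2 * 0.054 / 0.528
k_inf = 0.22500

0.22500


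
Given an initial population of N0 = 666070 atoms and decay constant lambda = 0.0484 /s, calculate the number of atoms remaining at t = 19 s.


N = N0 * exp(-lambda * t)
N = 666070 * exp(-0.0484 * 19)
N = 265548

265548


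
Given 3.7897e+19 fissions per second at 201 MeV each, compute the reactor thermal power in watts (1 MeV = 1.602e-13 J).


P = fission_rate * E_MeV * 1.602e-13
P = 3.7897e+19 * 201 * 1.602e-13
P = 1.2203e+09 W

1.2203e+09


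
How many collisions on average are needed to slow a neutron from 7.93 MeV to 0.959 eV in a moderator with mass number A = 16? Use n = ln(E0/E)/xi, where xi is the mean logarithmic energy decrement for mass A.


xi = 1 + (A-1)^2/(2A)*ln((A-1)/(A+1)) = 0.1199467 (for A = 16)
n = ln(E0/E) / xi
n = ln(7.93e6 / 0.959) / 0.1199467
n = ln(8.269030e+06) / 0.1199467 = 132.79

132.79


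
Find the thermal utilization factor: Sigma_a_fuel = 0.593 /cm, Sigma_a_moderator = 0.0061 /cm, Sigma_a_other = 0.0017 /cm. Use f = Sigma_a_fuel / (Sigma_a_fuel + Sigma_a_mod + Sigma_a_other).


f = Sigma_a_fuel / (Sigma_a_fuel + Sigma_a_mod + Sigma_a_other)
f = 0.593 / (0.593 + 0.0061 + 0.0017)
f = 0.98702

0.98702


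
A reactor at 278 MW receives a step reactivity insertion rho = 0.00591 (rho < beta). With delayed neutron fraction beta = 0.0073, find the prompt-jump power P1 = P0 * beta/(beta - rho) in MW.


P1/P0 = beta / (beta - rho)
P1/P0 = 0.0073 / (0.0073 - 0.00591) = 5.251799
P1 = 278 * 5.251799 = 1460.0 MW

1460.0


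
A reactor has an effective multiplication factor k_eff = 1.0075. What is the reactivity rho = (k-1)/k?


rho = (k_eff - 1) / k_eff
rho = (1.0075 - 1) / 1.0075
rho = 0.0074442

0.0074442


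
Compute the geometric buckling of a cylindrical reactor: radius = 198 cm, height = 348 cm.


B^2 = (2.405/R)^2 + (pi/H)^2
B^2 = (2.405/198)^2 + (pi/348)^2
B^2 = 2.2903e-04 /cm^2

2.2903e-04


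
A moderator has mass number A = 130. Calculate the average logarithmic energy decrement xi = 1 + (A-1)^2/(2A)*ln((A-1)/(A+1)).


xi = 1 + (A-1)^2/(2A) * ln((A-1)/(A+1))
xi = 1 + (130-1)^2/(2*130) * ln((130-1)/(130 +1))
xi = 0.015306

0.015306


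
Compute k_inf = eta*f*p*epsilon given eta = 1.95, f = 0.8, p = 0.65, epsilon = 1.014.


k_inf = eta * f * p * epsilon
k_inf = 1.95 * 0.8 * 0.65 * 1.014
k_inf = 1.0282

1.0282


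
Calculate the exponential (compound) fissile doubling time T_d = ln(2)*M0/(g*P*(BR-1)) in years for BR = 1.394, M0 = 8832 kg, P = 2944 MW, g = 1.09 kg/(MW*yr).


Breeding gain G = BR - 1 = 1.394 - 1 = 0.394
Fissile production rate = g * P * G = 1.09 * 2944 * 0.394 = 1264.33024 kg/yr
T_d = ln(2) * M0 / (g * P * G)
T_d = ln(2) * 8832 / 1264.33024 = 4.8420 yr

4.8420


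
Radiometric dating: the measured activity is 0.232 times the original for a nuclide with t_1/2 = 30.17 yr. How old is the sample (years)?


lambda = ln(2) / t_half = ln(2) / 30.17 = 0.02297472 /yr
t = -ln(A/A0) / lambda
t = -ln(0.232) / 0.02297472
t = 63.592 yr

63.592


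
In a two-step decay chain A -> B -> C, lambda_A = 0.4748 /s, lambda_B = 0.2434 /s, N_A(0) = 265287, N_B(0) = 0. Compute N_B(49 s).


N_B(t) = lambda_A * N_A0 / (lambda_B - lambda_A) * [exp(-lambda_A*t) - exp(-lambda_B*t)]
exp(-0.4748*49) = 7.871401e-11; exp(-0.2434*49) = 6.612161e-06
N_B = 0.4748 * 265287 / (0.2434 - 0.4748) * (7.871401e-11 - 6.612161e-06)
N_B = 3.5992

3.5992


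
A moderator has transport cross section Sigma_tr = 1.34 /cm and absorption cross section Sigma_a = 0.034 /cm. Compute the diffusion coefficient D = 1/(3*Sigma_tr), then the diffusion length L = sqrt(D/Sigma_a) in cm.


D = 1 / (3 * Sigma_tr) = 1 / (3 * 1.34) = 0.2487562 cm
L = sqrt(D / Sigma_a)
L = sqrt(0.2487562 / 0.034)
L = 2.7049 cm

2.7049


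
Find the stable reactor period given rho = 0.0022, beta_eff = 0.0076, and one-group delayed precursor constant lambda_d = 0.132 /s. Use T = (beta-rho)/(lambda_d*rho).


T = (beta - rho) / (lambda_d * rho)
T = (0.0076 - 0.0022) / (0.132 * 0.0022)
T = 18.595 s

18.595


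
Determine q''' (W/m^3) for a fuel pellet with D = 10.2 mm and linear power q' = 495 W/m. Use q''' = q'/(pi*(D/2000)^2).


r = D / 2 / 1000 = 10.2 / 2 / 1000 = 0.0051 m
q''' = q' / (pi * r^2)
q''' = 495 / (pi * 0.0051^2)
q''' = 6.0578e+06 W/m^3

6.0578e+06


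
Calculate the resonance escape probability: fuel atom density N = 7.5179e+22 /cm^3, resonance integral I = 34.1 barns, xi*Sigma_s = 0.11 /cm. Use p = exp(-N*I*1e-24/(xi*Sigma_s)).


p = exp(-N * I * 1e-24 / (xi*Sigma_s))
p = exp(-7.5179e+22 * 34.1 * 1e-24 / 0.11)
p = 7.5606e-11

7.5606e-11


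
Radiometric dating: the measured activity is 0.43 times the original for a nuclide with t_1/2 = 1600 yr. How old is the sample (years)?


lambda = ln(2) / t_half = ln(2) / 1600 = 4.332170e-04 /yr
t = -ln(A/A0) / lambda
t = -ln(0.43) / 4.332170e-04
t = 1948.1 yr

1948.1


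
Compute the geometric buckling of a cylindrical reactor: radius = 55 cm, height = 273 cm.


B^2 = (2.405/R)^2 + (pi/H)^2
B^2 = (2.405/55)^2 + (pi/273)^2
B^2 = 0.0020445 /cm^2

0.0020445


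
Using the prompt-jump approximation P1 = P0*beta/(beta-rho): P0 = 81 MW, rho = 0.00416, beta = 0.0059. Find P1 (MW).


P1/P0 = beta / (beta - rho)
P1/P0 = 0.0059 / (0.0059 - 0.00416) = 3.390805
P1 = 81 * 3.390805 = 274.66 MW

274.66


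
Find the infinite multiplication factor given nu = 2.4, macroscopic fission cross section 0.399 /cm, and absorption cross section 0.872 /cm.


k_inf = nu * Sigma_f / Sigma_a
k_inf = 2.4 * 0.399 / 0.872
k_inf = 1.0982

1.0982


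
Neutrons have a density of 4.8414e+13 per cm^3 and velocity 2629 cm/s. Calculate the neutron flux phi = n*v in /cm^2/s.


phi = n * v
phi = 4.8414e+13 * 2629
phi = 1.2728e+17 /cm^2/s

1.2728e+17


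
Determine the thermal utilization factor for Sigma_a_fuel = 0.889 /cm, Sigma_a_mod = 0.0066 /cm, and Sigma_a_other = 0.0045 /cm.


f = Sigma_a_fuel / (Sigma_a_fuel + Sigma_a_mod + Sigma_a_other)
f = 0.889 / (0.889 + 0.0066 + 0.0045)
f = 0.98767

0.98767


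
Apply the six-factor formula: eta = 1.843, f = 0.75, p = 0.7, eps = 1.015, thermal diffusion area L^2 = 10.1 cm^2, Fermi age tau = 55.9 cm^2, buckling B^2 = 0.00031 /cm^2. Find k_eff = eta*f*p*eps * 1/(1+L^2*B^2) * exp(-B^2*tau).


k_inf = eta*f*p*eps = 1.843*0.75*0.7*1.015 = 0.9820886
P_TNL = 1/(1 + L^2*B^2) = 1/(1 + 10.1*0.00031) = 0.9968788
P_FNL = exp(-B^2*tau) = exp(-0.00031*55.9) = 0.9828203
k_eff = k_inf * P_TNL * P_FNL = 0.9820886 * 0.9968788 * 0.9828203
k_eff = 0.96220

0.96220


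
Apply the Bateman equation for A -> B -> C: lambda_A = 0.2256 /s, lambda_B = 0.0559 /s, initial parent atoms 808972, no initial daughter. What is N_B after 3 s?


N_B(t) = lambda_A * N_A0 / (lambda_B - lambda_A) * [exp(-lambda_A*t) - exp(-lambda_B*t)]
exp(-0.2256*3) = 0.5082408; exp(-0.0559*3) = 0.8456075
N_B = 0.2256 * 808972 / (0.0559 - 0.2256) * (0.5082408 - 0.8456075)
N_B = 362821

362821


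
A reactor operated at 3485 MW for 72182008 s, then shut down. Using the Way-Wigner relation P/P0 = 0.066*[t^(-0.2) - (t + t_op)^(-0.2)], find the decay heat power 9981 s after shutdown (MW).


P/P0 = 0.066 * [t^(-0.2) - (t + t_op)^(-0.2)]
P/P0 = 0.066 * [9981^(-0.2) - (9981 + 72182008)^(-0.2)]
P/P0 = 0.066 * [0.1585496 - 0.02681033] = 0.008694792
P = 3485 * 0.008694792 = 30.301 MW

30.301


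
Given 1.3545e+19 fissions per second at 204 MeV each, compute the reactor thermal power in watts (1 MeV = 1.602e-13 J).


P = fission_rate * E_MeV * 1.602e-13
P = 1.3545e+19 * 204 * 1.602e-13
P = 4.4266e+08 W

4.4266e+08


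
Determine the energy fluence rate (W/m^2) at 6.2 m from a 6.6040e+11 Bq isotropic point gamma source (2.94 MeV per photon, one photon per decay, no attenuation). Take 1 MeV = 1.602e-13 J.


psi = A * E * 1.602e-13 / (4*pi*r^2)
psi = 6.6040e+11 * 2.94 * 1.602e-13 / (4*pi*6.2^2)
psi = 6.4391e-04 W/m^2

6.4391e-04


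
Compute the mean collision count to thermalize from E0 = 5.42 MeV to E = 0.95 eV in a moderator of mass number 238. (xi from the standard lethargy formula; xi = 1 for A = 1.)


xi = 1 + (A-1)^2/(2A)*ln((A-1)/(A+1)) = 0.008379872 (for A = 238)
n = ln(E0/E) / xi
n = ln(5.42e6 / 0.95) / 0.008379872
n = ln(5.705263e+06) / 0.008379872 = 1856.5

1856.5


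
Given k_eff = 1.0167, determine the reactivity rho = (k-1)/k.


rho = (k_eff - 1) / k_eff
rho = (1.0167 - 1) / 1.0167
rho = 0.016426

0.016426


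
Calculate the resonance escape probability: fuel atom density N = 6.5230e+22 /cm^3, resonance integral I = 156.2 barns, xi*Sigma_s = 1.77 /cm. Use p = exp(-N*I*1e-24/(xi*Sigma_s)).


p = exp(-N * I * 1e-24 / (xi*Sigma_s))
p = exp(-6.5230e+22 * 156.2 * 1e-24 / 1.77)
p = 0.0031623

0.0031623


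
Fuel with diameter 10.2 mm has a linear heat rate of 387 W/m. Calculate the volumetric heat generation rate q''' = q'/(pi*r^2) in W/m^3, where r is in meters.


r = D / 2 / 1000 = 10.2 / 2 / 1000 = 0.0051 m
q''' = q' / (pi * r^2)
q''' = 387 / (pi * 0.0051^2)
q''' = 4.7361e+06 W/m^3

4.7361e+06


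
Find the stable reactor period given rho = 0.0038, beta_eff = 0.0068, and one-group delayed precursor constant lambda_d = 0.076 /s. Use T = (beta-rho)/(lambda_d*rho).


T = (beta - rho) / (lambda_d * rho)
T = (0.0068 - 0.0038) / (0.076 * 0.0038)
T = 10.388 s

10.388


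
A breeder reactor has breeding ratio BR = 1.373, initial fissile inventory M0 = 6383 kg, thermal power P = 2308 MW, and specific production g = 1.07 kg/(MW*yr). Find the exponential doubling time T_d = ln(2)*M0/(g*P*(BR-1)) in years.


Breeding gain G = BR - 1 = 1.373 - 1 = 0.373
Fissile production rate = g * P * G = 1.07 * 2308 * 0.373 = 921.14588 kg/yr
T_d = ln(2) * M0 / (g * P * G)
T_d = ln(2) * 6383 / 921.14588 = 4.8031 yr

4.8031


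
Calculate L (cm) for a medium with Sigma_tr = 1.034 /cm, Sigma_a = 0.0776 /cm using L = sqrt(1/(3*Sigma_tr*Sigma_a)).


D = 1 / (3 * Sigma_tr) = 1 / (3 * 1.034) = 0.3223727 cm
L = sqrt(D / Sigma_a)
L = sqrt(0.3223727 / 0.0776)
L = 2.0382 cm

2.0382


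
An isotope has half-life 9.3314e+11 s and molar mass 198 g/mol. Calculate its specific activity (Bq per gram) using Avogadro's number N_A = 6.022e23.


lambda = ln(2) / t_half = ln(2) / 9.3314e+11 = 7.428116e-13 /s
SA = lambda * N_A / M
SA = 7.428116e-13 * 6.022e23 / 198
SA = 2.2592e+09 Bq/g

2.2592e+09


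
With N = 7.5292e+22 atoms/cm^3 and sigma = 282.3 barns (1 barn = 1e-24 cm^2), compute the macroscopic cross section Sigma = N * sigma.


Sigma = N * sigma_barns * 1e-24
Sigma = 7.5292e+22 * 282.3 * 1e-24
Sigma = 21.255 /cm

21.255


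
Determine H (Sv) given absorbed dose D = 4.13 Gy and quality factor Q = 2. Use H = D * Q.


H = D * Q
H = 4.13 * 2
H = 8.2600 Sv

8.2600


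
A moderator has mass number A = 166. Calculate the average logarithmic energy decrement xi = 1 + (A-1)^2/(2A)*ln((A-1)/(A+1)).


xi = 1 + (A-1)^2/(2A) * ln((A-1)/(A+1))
xi = 1 + (166-1)^2/(2*166) * ln((166-1)/(166 +1))
xi = 0.012000

0.012000


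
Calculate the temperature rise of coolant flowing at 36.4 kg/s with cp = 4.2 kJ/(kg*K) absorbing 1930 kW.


dT = Q / (m_dot * cp)
dT = 1930 / (36.4 * 4.2)
dT = 12.624 C

12.624


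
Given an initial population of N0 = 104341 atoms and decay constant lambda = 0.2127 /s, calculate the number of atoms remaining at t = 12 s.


N = N0 * exp(-lambda * t)
N = 104341 * exp(-0.2127 * 12)
N = 8127.6

8127.6


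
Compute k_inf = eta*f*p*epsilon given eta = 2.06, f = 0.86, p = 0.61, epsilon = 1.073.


k_inf = eta * f * p * epsilon
k_inf = 2.06 * 0.86 * 0.61 * 1.073
k_inf = 1.1596

1.1596


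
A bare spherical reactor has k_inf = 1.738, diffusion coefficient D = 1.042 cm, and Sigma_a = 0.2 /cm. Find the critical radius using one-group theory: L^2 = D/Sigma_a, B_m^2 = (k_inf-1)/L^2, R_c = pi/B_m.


L^2 = D / Sigma_a = 1.042 / 0.2 = 5.210000 cm^2
B_m^2 = (k_inf - 1) / L^2 = (1.738 - 1) / 5.210000 = 0.1416507 /cm^2
For a bare sphere: B_g = pi/R, so R_c = pi / sqrt(B_m^2)
R_c = pi / sqrt(0.1416507) = 8.3472 cm

8.3472


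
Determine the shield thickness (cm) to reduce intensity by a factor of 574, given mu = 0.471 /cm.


x = ln(factor) / mu
x = ln(574) / 0.471
x = 13.488 cm

13.488


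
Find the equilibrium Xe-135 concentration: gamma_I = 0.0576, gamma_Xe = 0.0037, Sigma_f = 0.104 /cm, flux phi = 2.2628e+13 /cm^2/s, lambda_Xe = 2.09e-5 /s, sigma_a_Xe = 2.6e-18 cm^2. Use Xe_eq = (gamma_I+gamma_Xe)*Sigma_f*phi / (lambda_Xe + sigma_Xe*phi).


Xe_eq = (gamma_I + gamma_Xe) * Sigma_f * phi / (lambda_Xe + sigma_Xe * phi)
Numerator = (0.0576 + 0.0037) * 0.104 * 2.2628e+13 = 1.442580e+11
Denominator = 2.09e-5 + 2.6e-18 * 2.2628e+13 = 7.973280e-05
Xe_eq = 1.442580e+11 / 7.973280e-05 = 1.8093e+15 /cm^3

1.8093e+15


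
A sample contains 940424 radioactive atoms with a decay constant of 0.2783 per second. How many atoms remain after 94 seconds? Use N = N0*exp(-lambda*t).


N = N0 * exp(-lambda * t)
N = 940424 * exp(-0.2783 * 94)
N = 4.0935e-06

4.0935e-06


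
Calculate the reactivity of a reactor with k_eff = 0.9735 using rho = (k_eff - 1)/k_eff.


rho = (k_eff - 1) / k_eff
rho = (0.9735 - 1) / 0.9735
rho = -0.027221

-0.027221


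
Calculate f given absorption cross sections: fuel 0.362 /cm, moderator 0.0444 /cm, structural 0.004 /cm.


f = Sigma_a_fuel / (Sigma_a_fuel + Sigma_a_mod + Sigma_a_other)
f = 0.362 / (0.362 + 0.0444 + 0.004)
f = 0.88207

0.88207


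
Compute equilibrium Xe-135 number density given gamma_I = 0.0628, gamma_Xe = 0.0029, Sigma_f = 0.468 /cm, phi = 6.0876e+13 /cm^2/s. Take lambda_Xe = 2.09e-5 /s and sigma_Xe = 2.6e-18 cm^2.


Xe_eq = (gamma_I + gamma_Xe) * Sigma_f * phi / (lambda_Xe + sigma_Xe * phi)
Numerator = (0.0628 + 0.0029) * 0.468 * 6.0876e+13 = 1.871791e+12
Denominator = 2.09e-5 + 2.6e-18 * 6.0876e+13 = 1.791776e-04
Xe_eq = 1.871791e+12 / 1.791776e-04 = 1.0447e+16 /cm^3

1.0447e+16


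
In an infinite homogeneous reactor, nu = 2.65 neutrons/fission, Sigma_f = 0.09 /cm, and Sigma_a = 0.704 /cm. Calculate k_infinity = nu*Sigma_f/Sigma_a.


k_inf = nu * Sigma_f / Sigma_a
k_inf = 2.65 * 0.09 / 0.704
k_inf = 0.33878

0.33878


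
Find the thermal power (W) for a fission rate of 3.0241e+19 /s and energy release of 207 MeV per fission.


P = fission_rate * E_MeV * 1.602e-13
P = 3.0241e+19 * 207 * 1.602e-13
P = 1.0028e+09 W

1.0028e+09


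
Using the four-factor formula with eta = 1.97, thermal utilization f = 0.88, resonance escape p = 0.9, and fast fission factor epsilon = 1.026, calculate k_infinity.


k_inf = eta * f * p * epsilon
k_inf = 1.97 * 0.88 * 0.9 * 1.026
k_inf = 1.6008

1.6008


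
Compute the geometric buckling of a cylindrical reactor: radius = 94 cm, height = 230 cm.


B^2 = (2.405/R)^2 + (pi/H)^2
B^2 = (2.405/94)^2 + (pi/230)^2
B^2 = 8.4117e-04 /cm^2

8.4117e-04


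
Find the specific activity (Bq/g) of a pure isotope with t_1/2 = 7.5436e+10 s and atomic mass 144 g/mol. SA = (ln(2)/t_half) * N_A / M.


lambda = ln(2) / t_half = ln(2) / 7.5436e+10 = 9.188546e-12 /s
SA = lambda * N_A / M
SA = 9.188546e-12 * 6.022e23 / 144
SA = 3.8426e+10 Bq/g

3.8426e+10


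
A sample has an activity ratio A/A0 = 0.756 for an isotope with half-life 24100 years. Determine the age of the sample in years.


lambda = ln(2) / t_half = ln(2) / 24100 = 2.876129e-05 /yr
t = -ln(A/A0) / lambda
t = -ln(0.756) / 2.876129e-05
t = 9725.4 yr

9725.4


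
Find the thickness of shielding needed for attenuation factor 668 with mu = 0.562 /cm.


x = ln(factor) / mu
x = ln(668) / 0.562
x = 11.573 cm

11.573


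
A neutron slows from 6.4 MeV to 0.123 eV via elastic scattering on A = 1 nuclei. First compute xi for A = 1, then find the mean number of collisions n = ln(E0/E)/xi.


xi = 1 + (A-1)^2/(2A)*ln((A-1)/(A+1)) = 1 (for A = 1)
n = ln(E0/E) / xi
n = ln(6.4e6 / 0.123) / 1
n = ln(5.203252e+07) / 1 = 17.767

17.767


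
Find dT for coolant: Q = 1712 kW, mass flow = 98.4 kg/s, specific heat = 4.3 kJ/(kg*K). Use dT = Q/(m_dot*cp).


dT = Q / (m_dot * cp)
dT = 1712 / (98.4 * 4.3)
dT = 4.0461 C

4.0461


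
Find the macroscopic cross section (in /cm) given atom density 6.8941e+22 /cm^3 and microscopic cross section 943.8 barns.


Sigma = N * sigma_barns * 1e-24
Sigma = 6.8941e+22 * 943.8 * 1e-24
Sigma = 65.067 /cm

65.067


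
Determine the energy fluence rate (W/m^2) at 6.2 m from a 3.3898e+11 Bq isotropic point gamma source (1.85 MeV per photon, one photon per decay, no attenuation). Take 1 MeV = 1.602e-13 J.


psi = A * E * 1.602e-13 / (4*pi*r^2)
psi = 3.3898e+11 * 1.85 * 1.602e-13 / (4*pi*6.2^2)
psi = 2.0798e-04 W/m^2

2.0798e-04


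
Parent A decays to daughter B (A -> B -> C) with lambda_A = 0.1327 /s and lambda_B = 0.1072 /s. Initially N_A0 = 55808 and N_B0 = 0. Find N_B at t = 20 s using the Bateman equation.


N_B(t) = lambda_A * N_A0 / (lambda_B - lambda_A) * [exp(-lambda_A*t) - exp(-lambda_B*t)]
exp(-0.1327*20) = 0.07036917; exp(-0.1072*20) = 0.1171852
N_B = 0.1327 * 55808 / (0.1072 - 0.1327) * (0.07036917 - 0.1171852)
N_B = 13596

13596


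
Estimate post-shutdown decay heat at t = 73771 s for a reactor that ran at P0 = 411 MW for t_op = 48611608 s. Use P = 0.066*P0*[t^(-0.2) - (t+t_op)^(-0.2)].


P/P0 = 0.066 * [t^(-0.2) - (t + t_op)^(-0.2)]
P/P0 = 0.066 * [73771^(-0.2) - (73771 + 48611608)^(-0.2)]
P/P0 = 0.066 * [0.1062730 - 0.02900817] = 0.005099479
P = 411 * 0.005099479 = 2.0959 MW

2.0959


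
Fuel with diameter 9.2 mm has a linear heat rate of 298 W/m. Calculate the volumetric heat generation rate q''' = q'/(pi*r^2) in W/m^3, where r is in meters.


r = D / 2 / 1000 = 9.2 / 2 / 1000 = 0.0046 m
q''' = q' / (pi * r^2)
q''' = 298 / (pi * 0.0046^2)
q''' = 4.4828e+06 W/m^3

4.4828e+06


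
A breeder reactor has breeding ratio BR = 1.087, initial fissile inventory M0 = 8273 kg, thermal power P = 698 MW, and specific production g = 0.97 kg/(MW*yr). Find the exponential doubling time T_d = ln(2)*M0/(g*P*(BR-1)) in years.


Breeding gain G = BR - 1 = 1.087 - 1 = 0.087
Fissile production rate = g * P * G = 0.97 * 698 * 0.087 = 58.90422 kg/yr
T_d = ln(2) * M0 / (g * P * G)
T_d = ln(2) * 8273 / 58.90422 = 97.351 yr

97.351


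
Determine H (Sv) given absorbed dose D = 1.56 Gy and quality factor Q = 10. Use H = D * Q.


H = D * Q
H = 1.56 * 10
H = 15.600 Sv

15.600


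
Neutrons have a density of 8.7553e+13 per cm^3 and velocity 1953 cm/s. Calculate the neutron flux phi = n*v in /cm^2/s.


phi = n * v
phi = 8.7553e+13 * 1953
phi = 1.7099e+17 /cm^2/s

1.7099e+17


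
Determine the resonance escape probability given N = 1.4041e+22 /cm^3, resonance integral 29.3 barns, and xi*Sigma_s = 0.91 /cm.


p = exp(-N * I * 1e-24 / (xi*Sigma_s))
p = exp(-1.4041e+22 * 29.3 * 1e-24 / 0.91)
p = 0.63630

0.63630


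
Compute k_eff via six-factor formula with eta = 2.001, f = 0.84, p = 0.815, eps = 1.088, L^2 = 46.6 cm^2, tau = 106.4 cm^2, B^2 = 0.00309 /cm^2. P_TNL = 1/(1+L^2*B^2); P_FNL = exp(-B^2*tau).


k_inf = eta*f*p*eps = 2.001*0.84*0.815*1.088 = 1.490434
P_TNL = 1/(1 + L^2*B^2) = 1/(1 + 46.6*0.00309) = 0.8741305
P_FNL = exp(-B^2*tau) = exp(-0.00309*106.4) = 0.7198042
k_eff = k_inf * P_TNL * P_FNL = 1.490434 * 0.8741305 * 0.7198042
k_eff = 0.93779

0.93779


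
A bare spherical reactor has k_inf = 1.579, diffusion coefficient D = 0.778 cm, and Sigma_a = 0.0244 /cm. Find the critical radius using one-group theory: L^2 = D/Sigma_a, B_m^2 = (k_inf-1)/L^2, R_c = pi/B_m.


L^2 = D / Sigma_a = 0.778 / 0.0244 = 31.88525 cm^2
B_m^2 = (k_inf - 1) / L^2 = (1.579 - 1) / 31.88525 = 0.01815887 /cm^2
For a bare sphere: B_g = pi/R, so R_c = pi / sqrt(B_m^2)
R_c = pi / sqrt(0.01815887) = 23.313 cm

23.313
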